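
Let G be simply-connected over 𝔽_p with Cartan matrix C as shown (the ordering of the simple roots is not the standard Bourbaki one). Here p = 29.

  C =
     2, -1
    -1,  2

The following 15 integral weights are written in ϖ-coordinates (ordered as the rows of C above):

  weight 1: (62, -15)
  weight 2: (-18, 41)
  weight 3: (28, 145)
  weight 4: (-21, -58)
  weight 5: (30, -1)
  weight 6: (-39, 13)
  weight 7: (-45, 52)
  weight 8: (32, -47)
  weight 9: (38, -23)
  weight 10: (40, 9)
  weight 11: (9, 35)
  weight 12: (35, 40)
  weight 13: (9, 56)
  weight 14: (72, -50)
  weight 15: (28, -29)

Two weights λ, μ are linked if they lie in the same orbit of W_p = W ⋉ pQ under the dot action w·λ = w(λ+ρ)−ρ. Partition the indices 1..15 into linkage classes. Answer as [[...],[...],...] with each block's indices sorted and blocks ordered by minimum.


Dynkin diagram of C (from the 2 off-diagonal −1 entries): A_2.

Folding the 15 weights λ_j+ρ into Ā_29 (reps in the given 2-coord order):

  1: (5, 15);  2: (4, 12);  3: (1, 28);  4: (19, 9);  5: (27, 2);  6: (5, 15);  7: (5, 15);  8: (4, 12);  9: (7, 12);  10: (7, 12);  11: (7, 12);  12: (7, 12);  13: (19, 9);  14: (5, 15);  15: (1, 28)

6 distinct reps among the 15 weights ⇒ 6 W_29-linkage classes:

[[1, 6, 7, 14], [2, 8], [3, 15], [4, 13], [5], [9, 10, 11, 12]]


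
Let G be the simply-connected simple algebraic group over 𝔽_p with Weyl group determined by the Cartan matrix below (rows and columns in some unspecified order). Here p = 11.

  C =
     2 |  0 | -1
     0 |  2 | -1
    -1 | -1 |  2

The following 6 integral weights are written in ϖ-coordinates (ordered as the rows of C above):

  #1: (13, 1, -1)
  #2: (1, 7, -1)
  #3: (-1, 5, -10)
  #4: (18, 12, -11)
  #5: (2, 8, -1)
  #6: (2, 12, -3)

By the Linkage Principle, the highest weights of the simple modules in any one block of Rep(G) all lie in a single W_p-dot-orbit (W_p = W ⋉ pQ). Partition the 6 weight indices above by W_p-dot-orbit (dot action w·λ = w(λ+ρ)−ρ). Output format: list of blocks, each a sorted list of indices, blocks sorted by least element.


Cartan matrix: type A_3 (|W|=24); un-permuting the 3 rows.

Folding the 6 weights λ_j+ρ into Ā_11 (reps in the given 3-coord order):

  λ_1+ρ ↦ (6, 0, 3);  λ_2+ρ ↦ (2, 8, 0);  λ_3+ρ ↦ (6, 0, 3);  λ_4+ρ ↦ (2, 8, 0);  λ_5+ρ ↦ (2, 8, 0);  λ_6+ρ ↦ (2, 8, 0)

These 6 weights hit 2 W_11-dot-orbits; sizes (2, 4):

[[1, 3], [2, 4, 5, 6]]


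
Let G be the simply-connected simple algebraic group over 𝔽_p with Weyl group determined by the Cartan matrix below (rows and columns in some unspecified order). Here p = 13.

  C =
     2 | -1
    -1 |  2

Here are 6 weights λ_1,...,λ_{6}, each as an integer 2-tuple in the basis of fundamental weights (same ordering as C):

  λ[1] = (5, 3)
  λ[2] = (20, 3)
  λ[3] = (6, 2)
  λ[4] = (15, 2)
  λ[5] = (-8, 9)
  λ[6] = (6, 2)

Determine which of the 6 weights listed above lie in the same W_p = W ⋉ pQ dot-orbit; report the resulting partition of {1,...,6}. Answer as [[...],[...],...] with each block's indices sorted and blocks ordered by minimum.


Cartan matrix: type A_2 (|W|=6); un-permuting the 2 rows.

λ_j+ρ reflected into Ā_13 (⟨·,θ^∨⟩≤13); 2-tuples as given:

    1: (6, 4)
    2: (1, 8)
    3: (7, 3)
    4: (7, 3)
    5: (7, 3)
    6: (7, 3)

Partition of {1..6} into 3 W_13-dot-orbits:

[[1], [2], [3, 4, 5, 6]]


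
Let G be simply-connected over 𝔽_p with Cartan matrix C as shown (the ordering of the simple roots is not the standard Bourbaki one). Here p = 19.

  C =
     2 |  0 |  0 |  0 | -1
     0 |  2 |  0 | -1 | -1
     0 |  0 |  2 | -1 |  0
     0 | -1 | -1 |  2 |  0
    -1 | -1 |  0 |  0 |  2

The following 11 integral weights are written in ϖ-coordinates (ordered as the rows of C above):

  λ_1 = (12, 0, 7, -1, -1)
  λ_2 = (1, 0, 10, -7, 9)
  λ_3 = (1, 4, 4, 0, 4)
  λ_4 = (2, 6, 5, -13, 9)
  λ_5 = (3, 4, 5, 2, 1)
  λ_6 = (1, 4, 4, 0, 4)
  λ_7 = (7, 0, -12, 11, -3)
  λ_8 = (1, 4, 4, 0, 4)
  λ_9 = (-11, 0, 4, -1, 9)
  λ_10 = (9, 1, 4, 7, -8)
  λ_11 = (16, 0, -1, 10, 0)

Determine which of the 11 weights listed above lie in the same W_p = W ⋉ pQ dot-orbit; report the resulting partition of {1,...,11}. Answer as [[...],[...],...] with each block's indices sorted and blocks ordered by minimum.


Cartan matrix: type A_5 (|W|=720); un-permuting the 5 rows.

λ_j+ρ reflected into Ā_19 (⟨·,θ^∨⟩≤19); 5-tuples as given:

  1: (10, 1, 5, 0, 0);  2: (2, 5, 5, 1, 5);  3: (2, 5, 5, 1, 5);  4: (2, 5, 5, 1, 5);  5: (3, 5, 5, 3, 2);  6: (2, 5, 5, 1, 5);  7: (6, 1, 11, 0, 1);  8: (2, 5, 5, 1, 5);  9: (10, 1, 5, 0, 0);  10: (3, 5, 5, 3, 2);  11: (6, 1, 11, 0, 1)

Grouping the 11 weights by Ā_19-representative: 4 linkage classes.

[[1, 9], [2, 3, 4, 6, 8], [5, 10], [7, 11]]


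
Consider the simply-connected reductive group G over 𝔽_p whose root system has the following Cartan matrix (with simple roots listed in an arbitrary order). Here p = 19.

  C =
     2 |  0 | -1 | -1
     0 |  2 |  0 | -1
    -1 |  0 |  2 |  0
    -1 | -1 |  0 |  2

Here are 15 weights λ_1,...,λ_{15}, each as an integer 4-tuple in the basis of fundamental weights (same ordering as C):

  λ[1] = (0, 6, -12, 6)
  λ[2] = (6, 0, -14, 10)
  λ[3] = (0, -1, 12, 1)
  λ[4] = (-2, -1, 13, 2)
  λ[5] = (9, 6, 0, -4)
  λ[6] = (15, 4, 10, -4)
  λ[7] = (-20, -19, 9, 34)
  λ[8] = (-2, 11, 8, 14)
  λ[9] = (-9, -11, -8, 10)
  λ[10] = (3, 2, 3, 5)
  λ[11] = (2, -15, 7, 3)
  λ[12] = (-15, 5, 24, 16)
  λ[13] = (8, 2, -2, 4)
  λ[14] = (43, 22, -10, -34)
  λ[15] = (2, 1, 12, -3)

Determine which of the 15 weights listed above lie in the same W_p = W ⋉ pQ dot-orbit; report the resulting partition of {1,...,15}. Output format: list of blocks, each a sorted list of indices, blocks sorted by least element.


Cartan matrix: type A_4 (|W|=120); un-permuting the 4 rows.

Each λ_j+ρ reduced to Ā_19; 4-tuples below use C's row order:

    [1] (7, 4, 1, 3)
    [2] (6, 1, 7, 5)
    [3] (1, 0, 13, 2)
    [4] (1, 0, 13, 2)
    [5] (7, 4, 1, 3)
    [6] (8, 3, 1, 5)
    [7] (1, 0, 7, 2)
    [8] (7, 4, 1, 3)
    [9] (7, 4, 1, 3)
    [10] (4, 3, 4, 6)
    [11] (7, 4, 1, 3)
    [12] (4, 3, 4, 6)
    [13] (8, 3, 1, 5)
    [14] (4, 3, 4, 6)
    [15] (1, 0, 13, 2)

6 distinct reps among the 15 weights ⇒ 6 W_19-linkage classes:

[[1, 5, 8, 9, 11], [2], [3, 4, 15], [6, 13], [7], [10, 12, 14]]


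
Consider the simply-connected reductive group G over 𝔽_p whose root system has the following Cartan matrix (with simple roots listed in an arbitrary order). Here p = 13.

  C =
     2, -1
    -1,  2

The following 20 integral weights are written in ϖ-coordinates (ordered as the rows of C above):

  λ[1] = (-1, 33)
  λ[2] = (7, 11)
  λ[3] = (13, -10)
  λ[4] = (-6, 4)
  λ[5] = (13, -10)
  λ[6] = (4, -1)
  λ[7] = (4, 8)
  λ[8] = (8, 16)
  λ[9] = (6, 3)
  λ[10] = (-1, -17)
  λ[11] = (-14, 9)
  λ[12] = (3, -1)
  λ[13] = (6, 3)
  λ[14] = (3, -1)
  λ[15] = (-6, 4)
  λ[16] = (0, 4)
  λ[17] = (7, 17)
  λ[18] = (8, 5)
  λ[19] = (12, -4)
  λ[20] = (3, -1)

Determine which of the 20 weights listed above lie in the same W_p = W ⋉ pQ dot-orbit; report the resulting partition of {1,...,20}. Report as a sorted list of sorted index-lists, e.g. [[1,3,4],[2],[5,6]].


Type A_2, rank 2, |W|=6; reorder rows/cols to standard.

Alcove-folded reps (p=13, 20 weights, presented ϖ-order):

  λ_1 → (5, 0);  λ_2 → (1, 5);  λ_3 → (4, 8);  λ_4 → (5, 0);  λ_5 → (4, 8);  λ_6 → (5, 0);  λ_7 → (4, 8);  λ_8 → (4, 0);  λ_9 → (7, 4);  λ_10 → (10, 3);  λ_11 → (10, 3);  λ_12 → (4, 0);  λ_13 → (7, 4);  λ_14 → (4, 0);  λ_15 → (5, 0);  λ_16 → (1, 5);  λ_17 → (5, 0);  λ_18 → (7, 4);  λ_19 → (10, 3);  λ_20 → (4, 0)

Partition of {1..20} into 6 W_13-dot-orbits:

[[1, 4, 6, 15, 17], [2, 16], [3, 5, 7], [8, 12, 14, 20], [9, 13, 18], [10, 11, 19]]


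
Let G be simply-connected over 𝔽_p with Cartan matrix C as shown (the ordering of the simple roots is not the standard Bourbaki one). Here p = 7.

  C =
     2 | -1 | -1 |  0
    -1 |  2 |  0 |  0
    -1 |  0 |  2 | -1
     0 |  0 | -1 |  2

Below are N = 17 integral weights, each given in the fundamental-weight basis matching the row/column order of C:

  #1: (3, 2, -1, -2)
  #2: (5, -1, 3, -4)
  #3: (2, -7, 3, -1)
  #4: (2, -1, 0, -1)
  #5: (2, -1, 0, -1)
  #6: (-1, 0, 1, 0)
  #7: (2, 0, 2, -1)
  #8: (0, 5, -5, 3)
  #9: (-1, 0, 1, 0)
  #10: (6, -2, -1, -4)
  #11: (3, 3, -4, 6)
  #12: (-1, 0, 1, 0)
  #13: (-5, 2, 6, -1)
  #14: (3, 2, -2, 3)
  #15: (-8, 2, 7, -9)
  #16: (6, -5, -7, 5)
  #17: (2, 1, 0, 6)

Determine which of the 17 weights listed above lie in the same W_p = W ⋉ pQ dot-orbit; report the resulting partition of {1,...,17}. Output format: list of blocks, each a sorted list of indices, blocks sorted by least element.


C ↔ A_4 under row/col permutation; |W(A_4)| = 120.

Ā_7 reps of the 17 weights (A_4, coords as presented):

    1: (3, 3, 1, 0)
    2: (3, 3, 1, 0)
    3: (3, 3, 1, 0)
    4: (3, 0, 1, 0)
    5: (3, 0, 1, 0)
    6: (0, 1, 2, 1)
    7: (3, 1, 3, 0)
    8: (3, 3, 1, 0)
    9: (0, 1, 2, 1)
    10: (3, 1, 3, 0)
    11: (0, 1, 2, 1)
    12: (0, 1, 2, 1)
    13: (3, 1, 3, 0)
    14: (3, 0, 1, 0)
    15: (3, 1, 3, 0)
    16: (3, 1, 3, 0)
    17: (1, 3, 0, 1)

Linkage partition of the 17 weights (5 classes, p=7):

[[1, 2, 3, 8], [4, 5, 14], [6, 9, 11, 12], [7, 10, 13, 15, 16], [17]]


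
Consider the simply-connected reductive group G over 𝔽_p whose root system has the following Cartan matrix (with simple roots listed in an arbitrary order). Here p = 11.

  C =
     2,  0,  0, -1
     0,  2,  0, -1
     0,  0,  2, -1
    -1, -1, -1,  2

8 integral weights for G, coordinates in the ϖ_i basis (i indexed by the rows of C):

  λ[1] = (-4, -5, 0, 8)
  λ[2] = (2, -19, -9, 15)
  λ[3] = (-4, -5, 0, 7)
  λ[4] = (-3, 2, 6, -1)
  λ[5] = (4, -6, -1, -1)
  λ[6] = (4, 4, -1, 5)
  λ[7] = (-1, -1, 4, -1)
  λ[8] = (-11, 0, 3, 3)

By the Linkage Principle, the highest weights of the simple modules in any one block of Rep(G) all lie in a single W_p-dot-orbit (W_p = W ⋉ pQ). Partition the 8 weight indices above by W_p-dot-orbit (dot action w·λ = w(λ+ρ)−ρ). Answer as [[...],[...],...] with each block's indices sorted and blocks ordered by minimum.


C ↔ D_4 under row/col permutation; |W(D_4)| = 192.

λ_j+ρ reflected into Ā_11 (⟨·,θ^∨⟩≤11); 4-tuples as given:

    λ_1 → (3, 4, 1, 1)
    λ_2 → (0, 1, 5, 2)
    λ_3 → (3, 4, 1, 1)
    λ_4 → (0, 1, 5, 2)
    λ_5 → (0, 0, 5, 0)
    λ_6 → (0, 0, 5, 0)
    λ_7 → (0, 0, 5, 0)
    λ_8 → (3, 4, 1, 1)

These 8 weights hit 3 W_11-dot-orbits; sizes (3, 2, 3):

[[1, 3, 8], [2, 4], [5, 6, 7]]


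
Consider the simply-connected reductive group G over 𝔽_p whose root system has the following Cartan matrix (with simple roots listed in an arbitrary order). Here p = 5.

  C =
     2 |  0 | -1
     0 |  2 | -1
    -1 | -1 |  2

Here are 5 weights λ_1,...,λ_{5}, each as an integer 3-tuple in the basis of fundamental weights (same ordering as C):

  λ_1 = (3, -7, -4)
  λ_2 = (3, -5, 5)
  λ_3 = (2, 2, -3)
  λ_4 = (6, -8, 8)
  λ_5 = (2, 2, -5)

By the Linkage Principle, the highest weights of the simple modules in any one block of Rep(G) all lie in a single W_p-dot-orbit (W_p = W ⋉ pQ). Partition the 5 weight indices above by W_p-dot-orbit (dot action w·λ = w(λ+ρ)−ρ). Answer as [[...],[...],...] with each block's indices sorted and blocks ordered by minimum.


Dynkin diagram of C (from the 4 off-diagonal −1 entries): A_3.

Alcove-folded reps (p=5, 5 weights, presented ϖ-order):

  [1] (1, 1, 0);  [2] (1, 1, 0);  [3] (1, 1, 2);  [4] (1, 1, 2);  [5] (1, 1, 2)

The 5 indices split into 2 linkage classes (same alcove rep ⇔ same W_5-dot-orbit):

[[1, 2], [3, 4, 5]]


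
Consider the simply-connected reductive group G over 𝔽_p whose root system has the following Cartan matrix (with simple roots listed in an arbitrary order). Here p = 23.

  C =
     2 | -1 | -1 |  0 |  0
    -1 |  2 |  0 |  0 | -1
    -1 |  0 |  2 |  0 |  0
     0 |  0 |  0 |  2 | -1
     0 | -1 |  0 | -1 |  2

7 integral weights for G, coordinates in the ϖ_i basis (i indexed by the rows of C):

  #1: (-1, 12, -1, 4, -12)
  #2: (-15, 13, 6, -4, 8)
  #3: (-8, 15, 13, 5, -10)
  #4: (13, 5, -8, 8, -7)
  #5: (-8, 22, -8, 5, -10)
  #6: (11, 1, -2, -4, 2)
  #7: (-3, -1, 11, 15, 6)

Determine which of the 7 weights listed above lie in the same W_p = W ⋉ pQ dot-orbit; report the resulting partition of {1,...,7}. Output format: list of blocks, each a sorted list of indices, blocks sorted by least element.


Type A_5, rank 5, |W|=720; reorder rows/cols to standard.

Folding the 7 weights λ_j+ρ into Ā_23 (reps in the given 5-coord order):

  λ_1 → (0, 2, 0, 6, 5)
  λ_2 → (7, 0, 7, 3, 6)
  λ_3 → (7, 0, 7, 3, 6)
  λ_4 → (7, 0, 7, 3, 6)
  λ_5 → (7, 0, 7, 3, 6)
  λ_6 → (11, 2, 1, 3, 0)
  λ_7 → (0, 2, 0, 6, 5)

These 7 weights hit 3 W_23-dot-orbits; sizes (2, 4, 1):

[[1, 7], [2, 3, 4, 5], [6]]


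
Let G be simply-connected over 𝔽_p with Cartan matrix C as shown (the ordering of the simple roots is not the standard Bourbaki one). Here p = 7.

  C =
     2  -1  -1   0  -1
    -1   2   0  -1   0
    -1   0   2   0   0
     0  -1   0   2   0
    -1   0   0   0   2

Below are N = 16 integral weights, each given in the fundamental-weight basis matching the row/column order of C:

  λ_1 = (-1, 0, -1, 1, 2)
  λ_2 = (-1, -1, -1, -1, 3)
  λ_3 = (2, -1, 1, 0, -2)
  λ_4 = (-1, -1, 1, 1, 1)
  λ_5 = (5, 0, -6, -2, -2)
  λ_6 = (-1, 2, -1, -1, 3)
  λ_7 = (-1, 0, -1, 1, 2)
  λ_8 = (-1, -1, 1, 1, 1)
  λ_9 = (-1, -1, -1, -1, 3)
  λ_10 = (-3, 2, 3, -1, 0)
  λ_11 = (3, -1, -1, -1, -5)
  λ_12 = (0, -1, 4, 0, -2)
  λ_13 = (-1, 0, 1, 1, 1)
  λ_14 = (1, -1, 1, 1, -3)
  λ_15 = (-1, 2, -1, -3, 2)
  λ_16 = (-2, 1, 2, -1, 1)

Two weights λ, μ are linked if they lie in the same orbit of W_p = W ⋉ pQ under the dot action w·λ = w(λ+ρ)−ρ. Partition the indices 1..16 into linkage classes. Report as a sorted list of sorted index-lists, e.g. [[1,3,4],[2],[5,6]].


C ↔ D_5 under row/col permutation; |W(D_5)| = 1920.

Folding the 16 weights λ_j+ρ into Ā_7 (reps in the given 5-coord order):

  λ_1 → (0, 1, 0, 2, 3) · λ_2 → (0, 0, 0, 0, 4) · λ_3 → (1, 1, 2, 0, 1) · λ_4 → (0, 0, 2, 2, 2) · λ_5 → (0, 0, 5, 1, 1) · λ_6 → (0, 0, 0, 0, 4) · λ_7 → (0, 1, 0, 2, 3) · λ_8 → (0, 0, 2, 2, 2) · λ_9 → (0, 0, 0, 0, 4) · λ_10 → (1, 1, 2, 0, 1) · λ_11 → (0, 0, 0, 0, 4) · λ_12 → (0, 0, 5, 1, 1) · λ_13 → (0, 0, 2, 2, 2) · λ_14 → (0, 0, 2, 2, 2) · λ_15 → (0, 1, 0, 2, 3) · λ_16 → (1, 1, 2, 0, 1)

5 distinct reps among the 16 weights ⇒ 5 W_7-linkage classes:

[[1, 7, 15], [2, 6, 9, 11], [3, 10, 16], [4, 8, 13, 14], [5, 12]]


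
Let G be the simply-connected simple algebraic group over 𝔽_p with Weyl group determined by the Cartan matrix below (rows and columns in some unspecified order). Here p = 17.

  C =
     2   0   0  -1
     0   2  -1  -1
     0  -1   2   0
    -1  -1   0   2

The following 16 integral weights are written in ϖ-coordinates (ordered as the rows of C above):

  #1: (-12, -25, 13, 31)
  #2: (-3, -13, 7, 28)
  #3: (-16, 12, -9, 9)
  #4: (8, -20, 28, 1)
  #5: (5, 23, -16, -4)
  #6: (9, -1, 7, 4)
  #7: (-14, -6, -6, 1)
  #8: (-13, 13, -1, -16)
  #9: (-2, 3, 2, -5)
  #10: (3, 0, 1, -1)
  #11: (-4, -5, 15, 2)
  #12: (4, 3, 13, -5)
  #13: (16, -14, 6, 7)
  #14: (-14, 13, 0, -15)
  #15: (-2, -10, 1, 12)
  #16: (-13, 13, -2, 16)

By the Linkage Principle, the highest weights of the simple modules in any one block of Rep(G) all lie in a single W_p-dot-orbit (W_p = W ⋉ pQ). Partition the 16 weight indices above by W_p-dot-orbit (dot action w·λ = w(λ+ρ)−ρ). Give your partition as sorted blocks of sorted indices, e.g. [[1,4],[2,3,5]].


Type A_4, rank 4, |W|=120; reorder rows/cols to standard.

W_17-reps of the 16 weights in Ā_17 (same 4-coord order as C):

  1: (3, 2, 5, 4)
  2: (4, 0, 2, 5)
  3: (4, 0, 2, 5)
  4: (4, 0, 2, 5)
  5: (3, 2, 5, 4)
  6: (4, 0, 2, 5)
  7: (1, 2, 7, 3)
  8: (4, 1, 2, 0)
  9: (4, 1, 2, 0)
  10: (4, 1, 2, 0)
  11: (1, 0, 12, 3)
  12: (1, 0, 12, 3)
  13: (4, 0, 2, 5)
  14: (4, 1, 2, 0)
  15: (1, 2, 7, 3)
  16: (1, 0, 12, 3)

5 distinct reps among the 16 weights ⇒ 5 W_17-linkage classes:

[[1, 5], [2, 3, 4, 6, 13], [7, 15], [8, 9, 10, 14], [11, 12, 16]]


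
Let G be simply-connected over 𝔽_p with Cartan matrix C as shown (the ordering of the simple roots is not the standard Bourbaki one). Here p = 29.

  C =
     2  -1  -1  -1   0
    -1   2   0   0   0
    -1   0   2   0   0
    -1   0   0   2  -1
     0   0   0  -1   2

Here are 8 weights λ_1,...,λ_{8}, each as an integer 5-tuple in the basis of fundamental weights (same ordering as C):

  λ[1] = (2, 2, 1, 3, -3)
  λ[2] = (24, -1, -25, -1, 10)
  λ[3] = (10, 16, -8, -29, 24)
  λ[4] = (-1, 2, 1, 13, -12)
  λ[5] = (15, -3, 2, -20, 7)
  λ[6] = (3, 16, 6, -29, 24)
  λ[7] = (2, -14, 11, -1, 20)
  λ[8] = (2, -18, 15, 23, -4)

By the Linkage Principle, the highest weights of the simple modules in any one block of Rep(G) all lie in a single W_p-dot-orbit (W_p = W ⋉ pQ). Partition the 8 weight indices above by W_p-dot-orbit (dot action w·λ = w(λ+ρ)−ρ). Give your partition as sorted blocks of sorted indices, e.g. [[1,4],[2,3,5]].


Type D_5, rank 5, |W|=1920; reorder rows/cols to standard.

Folding the 8 weights λ_j+ρ into Ā_29 (reps in the given 5-coord order):

  1: (3, 3, 2, 2, 2);  2: (0, 7, 17, 1, 3);  3: (0, 7, 17, 1, 3);  4: (0, 3, 2, 3, 11);  5: (0, 3, 2, 3, 11);  6: (0, 7, 17, 1, 3);  7: (0, 3, 2, 3, 11);  8: (0, 3, 2, 3, 11)

3 distinct reps among the 8 weights ⇒ 3 W_29-linkage classes:

[[1], [2, 3, 6], [4, 5, 7, 8]]


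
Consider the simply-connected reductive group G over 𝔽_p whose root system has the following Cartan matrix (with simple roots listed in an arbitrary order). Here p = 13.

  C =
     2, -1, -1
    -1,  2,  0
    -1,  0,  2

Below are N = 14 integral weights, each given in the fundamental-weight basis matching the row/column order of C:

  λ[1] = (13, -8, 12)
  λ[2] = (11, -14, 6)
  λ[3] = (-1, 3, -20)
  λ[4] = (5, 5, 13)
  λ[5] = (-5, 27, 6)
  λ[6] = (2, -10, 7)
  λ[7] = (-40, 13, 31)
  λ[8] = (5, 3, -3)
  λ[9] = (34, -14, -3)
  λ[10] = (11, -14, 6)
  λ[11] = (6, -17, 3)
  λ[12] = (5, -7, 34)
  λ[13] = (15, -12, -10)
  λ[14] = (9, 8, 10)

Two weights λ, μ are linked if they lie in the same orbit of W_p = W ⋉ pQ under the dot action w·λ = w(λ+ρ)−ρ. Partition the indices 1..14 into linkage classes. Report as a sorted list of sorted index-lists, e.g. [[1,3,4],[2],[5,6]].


Root system A_3: the 3×3 matrix C matches after relabeling.

W_13-reps of the 14 weights in Ā_13 (same 3-coord order as C):

  1: (1, 6, 0)
  2: (1, 6, 0)
  3: (2, 7, 4)
  4: (1, 6, 0)
  5: (6, 3, 2)
  6: (6, 3, 2)
  7: (1, 6, 0)
  8: (4, 4, 2)
  9: (2, 7, 4)
  10: (1, 6, 0)
  11: (4, 4, 2)
  12: (2, 7, 4)
  13: (4, 4, 2)
  14: (4, 4, 2)

These 14 weights hit 4 W_13-dot-orbits; sizes (5, 3, 2, 4):

[[1, 2, 4, 7, 10], [3, 9, 12], [5, 6], [8, 11, 13, 14]]


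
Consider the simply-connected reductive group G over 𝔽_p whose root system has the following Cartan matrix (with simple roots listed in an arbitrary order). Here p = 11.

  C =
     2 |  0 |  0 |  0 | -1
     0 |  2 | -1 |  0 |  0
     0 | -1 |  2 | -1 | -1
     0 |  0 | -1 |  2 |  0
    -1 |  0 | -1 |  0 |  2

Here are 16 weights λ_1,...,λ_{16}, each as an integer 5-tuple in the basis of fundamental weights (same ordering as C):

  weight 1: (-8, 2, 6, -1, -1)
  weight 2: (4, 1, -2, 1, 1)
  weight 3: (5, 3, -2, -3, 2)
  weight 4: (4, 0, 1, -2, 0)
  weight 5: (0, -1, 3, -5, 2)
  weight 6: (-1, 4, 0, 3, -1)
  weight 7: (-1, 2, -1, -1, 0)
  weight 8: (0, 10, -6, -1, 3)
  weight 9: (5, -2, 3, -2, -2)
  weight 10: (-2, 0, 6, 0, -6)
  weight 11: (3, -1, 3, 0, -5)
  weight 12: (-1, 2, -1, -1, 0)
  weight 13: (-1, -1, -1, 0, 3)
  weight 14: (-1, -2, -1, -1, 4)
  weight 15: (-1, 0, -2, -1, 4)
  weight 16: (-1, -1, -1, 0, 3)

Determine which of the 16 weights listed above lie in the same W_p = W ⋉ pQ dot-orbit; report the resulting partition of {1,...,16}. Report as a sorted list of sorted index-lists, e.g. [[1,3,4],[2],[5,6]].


D_5 Cartan matrix, 5 simple roots permuted; ρ=(1,1,1,1,1).

λ_j+ρ reflected into Ā_11 (⟨·,θ^∨⟩≤11); 5-tuples as given:

  1: (0, 3, 0, 0, 1)
  2: (5, 1, 1, 1, 1)
  3: (5, 1, 1, 1, 1)
  4: (5, 1, 1, 1, 1)
  5: (1, 0, 0, 4, 3)
  6: (0, 5, 1, 4, 0)
  7: (0, 3, 0, 0, 1)
  8: (0, 5, 1, 4, 0)
  9: (5, 1, 1, 1, 1)
  10: (5, 1, 1, 1, 1)
  11: (0, 0, 0, 1, 4)
  12: (0, 3, 0, 0, 1)
  13: (0, 0, 0, 1, 4)
  14: (0, 0, 0, 1, 4)
  15: (0, 0, 0, 1, 4)
  16: (0, 0, 0, 1, 4)

The 16 indices split into 5 linkage classes (same alcove rep ⇔ same W_11-dot-orbit):

[[1, 7, 12], [2, 3, 4, 9, 10], [5], [6, 8], [11, 13, 14, 15, 16]]


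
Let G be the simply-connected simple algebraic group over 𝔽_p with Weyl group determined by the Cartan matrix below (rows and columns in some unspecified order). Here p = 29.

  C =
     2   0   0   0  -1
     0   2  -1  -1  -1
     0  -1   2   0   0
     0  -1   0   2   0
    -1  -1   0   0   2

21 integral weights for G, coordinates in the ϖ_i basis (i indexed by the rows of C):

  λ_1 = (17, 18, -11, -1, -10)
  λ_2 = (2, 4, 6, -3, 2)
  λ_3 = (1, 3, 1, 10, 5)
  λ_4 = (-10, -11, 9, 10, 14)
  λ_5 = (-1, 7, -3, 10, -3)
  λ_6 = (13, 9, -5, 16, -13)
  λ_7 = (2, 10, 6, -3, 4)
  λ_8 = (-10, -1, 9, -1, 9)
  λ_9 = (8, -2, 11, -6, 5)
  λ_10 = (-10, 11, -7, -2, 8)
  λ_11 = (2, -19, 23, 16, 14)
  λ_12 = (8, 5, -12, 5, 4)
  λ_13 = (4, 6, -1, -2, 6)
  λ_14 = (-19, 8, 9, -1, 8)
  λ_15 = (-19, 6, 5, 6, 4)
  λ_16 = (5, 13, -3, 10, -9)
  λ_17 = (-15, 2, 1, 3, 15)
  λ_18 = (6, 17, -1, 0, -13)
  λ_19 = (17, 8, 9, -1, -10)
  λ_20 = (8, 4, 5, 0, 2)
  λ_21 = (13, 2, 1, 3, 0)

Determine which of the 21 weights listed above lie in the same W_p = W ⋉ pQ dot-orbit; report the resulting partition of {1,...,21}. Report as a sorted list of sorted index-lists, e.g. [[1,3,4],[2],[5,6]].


Type D_5, rank 5, |W|=1920; reorder rows/cols to standard.

λ_j+ρ reflected into Ā_29 (⟨·,θ^∨⟩≤29); 5-tuples as given:

  λ_1+ρ ↦ (9, 0, 10, 0, 1);  λ_2+ρ ↦ (3, 3, 7, 2, 3);  λ_3+ρ ↦ (2, 4, 2, 11, 0);  λ_4+ρ ↦ (5, 6, 0, 1, 4);  λ_5+ρ ↦ (2, 4, 2, 11, 0);  λ_6+ρ ↦ (2, 4, 2, 11, 0);  λ_7+ρ ↦ (3, 3, 7, 2, 3);  λ_8+ρ ↦ (9, 0, 10, 0, 1);  λ_9+ρ ↦ (9, 5, 6, 1, 0);  λ_10+ρ ↦ (9, 5, 6, 1, 0);  λ_11+ρ ↦ (9, 5, 6, 1, 0);  λ_12+ρ ↦ (9, 5, 6, 1, 0);  λ_13+ρ ↦ (5, 6, 0, 1, 4);  λ_14+ρ ↦ (9, 0, 10, 0, 1);  λ_15+ρ ↦ (5, 6, 0, 1, 4);  λ_16+ρ ↦ (2, 4, 2, 11, 0);  λ_17+ρ ↦ (14, 3, 2, 4, 1);  λ_18+ρ ↦ (5, 6, 0, 1, 4);  λ_19+ρ ↦ (9, 0, 10, 0, 1);  λ_20+ρ ↦ (9, 5, 6, 1, 0);  λ_21+ρ ↦ (14, 3, 2, 4, 1)

The 21 indices split into 6 linkage classes (same alcove rep ⇔ same W_29-dot-orbit):

[[1, 8, 14, 19], [2, 7], [3, 5, 6, 16], [4, 13, 15, 18], [9, 10, 11, 12, 20], [17, 21]]


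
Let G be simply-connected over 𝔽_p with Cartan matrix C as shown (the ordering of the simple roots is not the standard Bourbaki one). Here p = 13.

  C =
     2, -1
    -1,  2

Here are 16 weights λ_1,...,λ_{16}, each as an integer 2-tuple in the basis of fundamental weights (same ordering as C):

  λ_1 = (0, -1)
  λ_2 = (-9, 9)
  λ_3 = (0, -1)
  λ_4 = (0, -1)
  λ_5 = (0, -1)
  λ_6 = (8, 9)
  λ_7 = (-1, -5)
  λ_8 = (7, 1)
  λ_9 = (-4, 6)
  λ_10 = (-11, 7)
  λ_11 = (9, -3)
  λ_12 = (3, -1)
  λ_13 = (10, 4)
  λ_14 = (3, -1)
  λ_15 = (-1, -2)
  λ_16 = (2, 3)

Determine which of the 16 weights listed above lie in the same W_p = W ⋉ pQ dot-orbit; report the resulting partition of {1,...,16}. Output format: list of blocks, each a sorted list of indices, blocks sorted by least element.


C ↔ A_2 under row/col permutation; |W(A_2)| = 6.

Alcove-folded reps (p=13, 16 weights, presented ϖ-order):

  λ_1 → (1, 0) · λ_2 → (8, 2) · λ_3 → (1, 0) · λ_4 → (1, 0) · λ_5 → (1, 0) · λ_6 → (3, 4) · λ_7 → (4, 0) · λ_8 → (8, 2) · λ_9 → (3, 4) · λ_10 → (8, 2) · λ_11 → (8, 2) · λ_12 → (4, 0) · λ_13 → (8, 2) · λ_14 → (4, 0) · λ_15 → (1, 0) · λ_16 → (3, 4)

These 16 weights hit 4 W_13-dot-orbits; sizes (5, 5, 3, 3):

[[1, 3, 4, 5, 15], [2, 8, 10, 11, 13], [6, 9, 16], [7, 12, 14]]


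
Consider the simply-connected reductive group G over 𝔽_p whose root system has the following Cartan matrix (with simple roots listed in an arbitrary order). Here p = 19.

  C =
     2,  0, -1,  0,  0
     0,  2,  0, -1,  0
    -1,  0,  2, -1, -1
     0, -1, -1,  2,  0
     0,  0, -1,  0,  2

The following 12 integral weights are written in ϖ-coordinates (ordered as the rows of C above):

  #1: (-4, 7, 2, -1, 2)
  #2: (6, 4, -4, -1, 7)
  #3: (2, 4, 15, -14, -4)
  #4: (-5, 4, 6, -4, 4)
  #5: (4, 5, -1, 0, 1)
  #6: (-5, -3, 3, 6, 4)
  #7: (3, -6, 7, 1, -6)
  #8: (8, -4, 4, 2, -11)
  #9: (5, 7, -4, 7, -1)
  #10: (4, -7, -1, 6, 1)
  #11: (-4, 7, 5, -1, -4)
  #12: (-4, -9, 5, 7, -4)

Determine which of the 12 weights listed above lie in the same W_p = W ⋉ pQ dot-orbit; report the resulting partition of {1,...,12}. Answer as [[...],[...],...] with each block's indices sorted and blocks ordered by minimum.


Root system D_5: the 5×5 matrix C matches after relabeling.

Each λ_j+ρ reduced to Ā_19; 5-tuples below use C's row order:

  λ_1 → (3, 8, 0, 0, 3)
  λ_2 → (4, 2, 0, 3, 5)
  λ_3 → (3, 8, 0, 0, 3)
  λ_4 → (4, 2, 0, 3, 5)
  λ_5 → (5, 6, 0, 1, 2)
  λ_6 → (4, 2, 0, 3, 5)
  λ_7 → (4, 2, 0, 3, 5)
  λ_8 → (4, 2, 0, 3, 5)
  λ_9 → (3, 8, 0, 0, 3)
  λ_10 → (5, 6, 0, 1, 2)
  λ_11 → (3, 8, 0, 0, 3)
  λ_12 → (3, 8, 0, 0, 3)

3 distinct reps among the 12 weights ⇒ 3 W_19-linkage classes:

[[1, 3, 9, 11, 12], [2, 4, 6, 7, 8], [5, 10]]


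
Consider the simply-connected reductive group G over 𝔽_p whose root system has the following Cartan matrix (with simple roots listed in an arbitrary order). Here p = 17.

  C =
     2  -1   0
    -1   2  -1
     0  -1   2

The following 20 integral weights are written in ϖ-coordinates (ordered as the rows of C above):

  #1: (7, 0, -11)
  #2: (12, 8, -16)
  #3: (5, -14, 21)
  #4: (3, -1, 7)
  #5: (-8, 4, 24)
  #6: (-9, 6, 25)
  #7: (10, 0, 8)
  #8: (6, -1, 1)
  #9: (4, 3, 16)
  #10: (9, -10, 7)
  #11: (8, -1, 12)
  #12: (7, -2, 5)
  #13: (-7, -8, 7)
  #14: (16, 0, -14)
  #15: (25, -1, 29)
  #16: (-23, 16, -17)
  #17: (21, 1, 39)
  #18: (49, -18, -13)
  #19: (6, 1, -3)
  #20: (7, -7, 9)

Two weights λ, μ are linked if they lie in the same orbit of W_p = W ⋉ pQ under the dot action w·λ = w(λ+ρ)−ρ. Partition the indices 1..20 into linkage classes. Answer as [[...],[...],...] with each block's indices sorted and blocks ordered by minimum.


Cartan matrix: type A_3 (|W|=24); un-permuting the 3 rows.

Each λ_j+ρ reduced to Ā_17; 3-tuples below use C's row order:

  1: (1, 8, 1)
  2: (2, 6, 4)
  3: (2, 6, 4)
  4: (4, 0, 8)
  5: (2, 6, 4)
  6: (1, 8, 1)
  7: (7, 1, 5)
  8: (7, 0, 2)
  9: (4, 0, 8)
  10: (1, 8, 1)
  11: (4, 0, 8)
  12: (7, 1, 5)
  13: (7, 1, 5)
  14: (4, 12, 0)
  15: (4, 0, 8)
  16: (4, 12, 0)
  17: (2, 6, 4)
  18: (4, 12, 0)
  19: (7, 0, 2)
  20: (2, 6, 4)

The 20 indices split into 6 linkage classes (same alcove rep ⇔ same W_17-dot-orbit):

[[1, 6, 10], [2, 3, 5, 17, 20], [4, 9, 11, 15], [7, 12, 13], [8, 19], [14, 16, 18]]


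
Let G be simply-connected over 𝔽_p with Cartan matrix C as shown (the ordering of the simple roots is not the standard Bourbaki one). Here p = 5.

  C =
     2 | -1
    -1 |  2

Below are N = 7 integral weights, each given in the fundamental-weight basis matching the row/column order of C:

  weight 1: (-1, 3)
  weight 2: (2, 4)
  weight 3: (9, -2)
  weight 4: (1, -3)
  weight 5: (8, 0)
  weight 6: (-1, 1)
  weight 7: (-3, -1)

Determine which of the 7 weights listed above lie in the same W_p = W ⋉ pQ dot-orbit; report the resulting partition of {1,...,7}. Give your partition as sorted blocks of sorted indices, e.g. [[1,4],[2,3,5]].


C ↔ A_2 under row/col permutation; |W(A_2)| = 6.

λ_j+ρ reflected into Ā_5 (⟨·,θ^∨⟩≤5); 2-tuples as given:

  [1] (0, 4)
  [2] (0, 2)
  [3] (0, 4)
  [4] (0, 2)
  [5] (0, 4)
  [6] (0, 2)
  [7] (0, 2)

These 7 weights hit 2 W_5-dot-orbits; sizes (3, 4):

[[1, 3, 5], [2, 4, 6, 7]]


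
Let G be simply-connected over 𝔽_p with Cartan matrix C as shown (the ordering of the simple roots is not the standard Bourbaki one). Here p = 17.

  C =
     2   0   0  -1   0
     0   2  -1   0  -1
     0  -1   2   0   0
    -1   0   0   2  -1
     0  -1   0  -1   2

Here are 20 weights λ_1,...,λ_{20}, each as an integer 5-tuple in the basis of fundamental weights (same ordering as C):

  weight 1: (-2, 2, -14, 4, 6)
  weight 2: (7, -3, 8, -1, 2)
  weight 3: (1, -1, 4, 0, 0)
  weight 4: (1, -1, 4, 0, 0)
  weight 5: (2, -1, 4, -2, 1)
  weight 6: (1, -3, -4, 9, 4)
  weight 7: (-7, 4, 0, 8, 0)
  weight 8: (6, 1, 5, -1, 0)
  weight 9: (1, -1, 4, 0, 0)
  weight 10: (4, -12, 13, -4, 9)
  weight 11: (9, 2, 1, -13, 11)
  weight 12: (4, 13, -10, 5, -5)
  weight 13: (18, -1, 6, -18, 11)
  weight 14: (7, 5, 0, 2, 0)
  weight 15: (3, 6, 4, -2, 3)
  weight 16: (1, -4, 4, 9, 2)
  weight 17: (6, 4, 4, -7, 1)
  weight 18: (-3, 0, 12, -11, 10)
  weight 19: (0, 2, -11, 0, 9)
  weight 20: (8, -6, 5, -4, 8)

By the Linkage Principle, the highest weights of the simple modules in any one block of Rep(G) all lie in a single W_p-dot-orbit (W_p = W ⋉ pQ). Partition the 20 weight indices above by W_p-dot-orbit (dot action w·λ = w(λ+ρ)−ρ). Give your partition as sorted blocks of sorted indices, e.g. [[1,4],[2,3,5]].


Dynkin diagram of C (from the 8 off-diagonal −1 entries): A_5.

Folding the 20 weights λ_j+ρ into Ā_17 (reps in the given 5-coord order):

  λ_1 → (1, 7, 3, 1, 3)
  λ_2 → (7, 2, 6, 0, 1)
  λ_3 → (2, 0, 5, 1, 1)
  λ_4 → (2, 0, 5, 1, 1)
  λ_5 → (2, 0, 5, 1, 1)
  λ_6 → (2, 3, 2, 10, 0)
  λ_7 → (6, 5, 1, 3, 1)
  λ_8 → (7, 2, 6, 0, 1)
  λ_9 → (2, 0, 5, 1, 1)
  λ_10 → (1, 7, 3, 1, 3)
  λ_11 → (2, 3, 2, 10, 0)
  λ_12 → (1, 1, 5, 2, 4)
  λ_13 → (2, 3, 2, 10, 0)
  λ_14 → (6, 5, 1, 3, 1)
  λ_15 → (1, 7, 3, 1, 3)
  λ_16 → (2, 3, 2, 10, 0)
  λ_17 → (1, 1, 5, 2, 4)
  λ_18 → (2, 0, 5, 1, 1)
  λ_19 → (1, 7, 3, 1, 3)
  λ_20 → (6, 5, 1, 3, 1)

Partition of {1..20} into 6 W_17-dot-orbits:

[[1, 10, 15, 19], [2, 8], [3, 4, 5, 9, 18], [6, 11, 13, 16], [7, 14, 20], [12, 17]]


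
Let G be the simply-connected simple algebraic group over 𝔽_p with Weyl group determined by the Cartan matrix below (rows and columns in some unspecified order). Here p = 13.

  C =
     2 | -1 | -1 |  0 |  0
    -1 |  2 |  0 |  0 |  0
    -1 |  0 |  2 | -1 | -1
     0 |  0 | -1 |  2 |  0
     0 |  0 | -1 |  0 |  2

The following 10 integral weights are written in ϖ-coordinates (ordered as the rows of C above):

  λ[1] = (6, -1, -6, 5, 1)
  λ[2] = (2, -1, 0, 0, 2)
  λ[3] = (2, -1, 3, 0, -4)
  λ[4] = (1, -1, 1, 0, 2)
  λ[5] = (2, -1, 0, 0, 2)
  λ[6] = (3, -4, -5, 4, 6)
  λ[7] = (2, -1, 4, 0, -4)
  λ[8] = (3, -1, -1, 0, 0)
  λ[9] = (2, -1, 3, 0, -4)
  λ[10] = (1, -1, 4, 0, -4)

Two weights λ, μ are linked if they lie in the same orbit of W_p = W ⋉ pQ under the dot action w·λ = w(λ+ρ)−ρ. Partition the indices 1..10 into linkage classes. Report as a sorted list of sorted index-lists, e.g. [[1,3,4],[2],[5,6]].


Root system D_5: the 5×5 matrix C matches after relabeling.

λ_j+ρ reflected into Ā_13 (⟨·,θ^∨⟩≤13); 5-tuples as given:

  λ_1 → (2, 0, 2, 1, 3);  λ_2 → (3, 0, 1, 1, 3);  λ_3 → (3, 0, 1, 1, 3);  λ_4 → (2, 0, 2, 1, 3);  λ_5 → (3, 0, 1, 1, 3);  λ_6 → (3, 0, 1, 1, 3);  λ_7 → (2, 0, 2, 1, 3);  λ_8 → (4, 0, 0, 1, 1);  λ_9 → (3, 0, 1, 1, 3);  λ_10 → (2, 0, 2, 1, 3)

The 10 indices split into 3 linkage classes (same alcove rep ⇔ same W_13-dot-orbit):

[[1, 4, 7, 10], [2, 3, 5, 6, 9], [8]]


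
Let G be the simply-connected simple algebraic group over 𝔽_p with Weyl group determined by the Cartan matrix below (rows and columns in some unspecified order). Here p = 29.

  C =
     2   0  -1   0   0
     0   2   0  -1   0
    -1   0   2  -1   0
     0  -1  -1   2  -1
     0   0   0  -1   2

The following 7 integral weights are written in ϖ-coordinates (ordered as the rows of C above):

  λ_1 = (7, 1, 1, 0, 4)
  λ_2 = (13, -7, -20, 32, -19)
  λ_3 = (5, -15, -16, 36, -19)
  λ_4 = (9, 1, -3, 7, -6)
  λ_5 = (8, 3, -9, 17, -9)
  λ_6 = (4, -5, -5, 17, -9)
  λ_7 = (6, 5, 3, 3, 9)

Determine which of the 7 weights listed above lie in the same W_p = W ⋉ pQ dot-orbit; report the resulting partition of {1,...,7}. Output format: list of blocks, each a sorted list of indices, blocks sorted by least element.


C ↔ D_5 under row/col permutation; |W(D_5)| = 1920.

Alcove-folded reps (p=29, 7 weights, presented ϖ-order):

  [1] (8, 2, 2, 1, 5) · [2] (1, 4, 4, 2, 8) · [3] (1, 4, 4, 2, 8) · [4] (8, 2, 2, 1, 5) · [5] (1, 4, 4, 2, 8) · [6] (1, 4, 4, 2, 8) · [7] (1, 4, 4, 2, 8)

The 7 indices split into 2 linkage classes (same alcove rep ⇔ same W_29-dot-orbit):

[[1, 4], [2, 3, 5, 6, 7]]


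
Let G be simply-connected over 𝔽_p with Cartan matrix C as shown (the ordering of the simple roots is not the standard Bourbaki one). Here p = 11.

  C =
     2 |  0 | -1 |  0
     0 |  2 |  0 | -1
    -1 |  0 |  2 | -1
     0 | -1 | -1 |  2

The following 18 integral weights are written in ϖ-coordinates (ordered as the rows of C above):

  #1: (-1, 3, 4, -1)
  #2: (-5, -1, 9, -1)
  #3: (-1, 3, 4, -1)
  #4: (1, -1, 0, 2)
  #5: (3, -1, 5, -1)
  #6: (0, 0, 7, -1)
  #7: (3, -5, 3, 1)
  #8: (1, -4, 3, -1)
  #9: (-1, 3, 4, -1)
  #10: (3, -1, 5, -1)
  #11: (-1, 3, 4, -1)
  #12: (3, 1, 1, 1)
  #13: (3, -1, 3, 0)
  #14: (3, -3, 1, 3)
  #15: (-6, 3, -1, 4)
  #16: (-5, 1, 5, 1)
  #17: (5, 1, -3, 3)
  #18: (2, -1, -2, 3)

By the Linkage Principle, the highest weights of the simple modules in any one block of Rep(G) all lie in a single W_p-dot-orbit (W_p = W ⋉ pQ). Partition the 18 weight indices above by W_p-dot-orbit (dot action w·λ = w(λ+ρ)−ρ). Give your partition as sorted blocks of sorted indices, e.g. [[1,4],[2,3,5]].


Dynkin diagram of C (from the 6 off-diagonal −1 entries): A_4.

Alcove-folded reps (p=11, 18 weights, presented ϖ-order):

  [1] (0, 4, 5, 0);  [2] (4, 0, 6, 0);  [3] (0, 4, 5, 0);  [4] (2, 0, 1, 3);  [5] (4, 0, 6, 0);  [6] (1, 1, 8, 0);  [7] (4, 2, 2, 2);  [8] (2, 0, 1, 3);  [9] (0, 4, 5, 0);  [10] (4, 0, 6, 0);  [11] (0, 4, 5, 0);  [12] (4, 2, 2, 2);  [13] (4, 0, 4, 1);  [14] (4, 2, 2, 2);  [15] (0, 4, 5, 0);  [16] (4, 2, 2, 2);  [17] (4, 2, 2, 2);  [18] (2, 0, 1, 3)

The 18 indices split into 6 linkage classes (same alcove rep ⇔ same W_11-dot-orbit):

[[1, 3, 9, 11, 15], [2, 5, 10], [4, 8, 18], [6], [7, 12, 14, 16, 17], [13]]


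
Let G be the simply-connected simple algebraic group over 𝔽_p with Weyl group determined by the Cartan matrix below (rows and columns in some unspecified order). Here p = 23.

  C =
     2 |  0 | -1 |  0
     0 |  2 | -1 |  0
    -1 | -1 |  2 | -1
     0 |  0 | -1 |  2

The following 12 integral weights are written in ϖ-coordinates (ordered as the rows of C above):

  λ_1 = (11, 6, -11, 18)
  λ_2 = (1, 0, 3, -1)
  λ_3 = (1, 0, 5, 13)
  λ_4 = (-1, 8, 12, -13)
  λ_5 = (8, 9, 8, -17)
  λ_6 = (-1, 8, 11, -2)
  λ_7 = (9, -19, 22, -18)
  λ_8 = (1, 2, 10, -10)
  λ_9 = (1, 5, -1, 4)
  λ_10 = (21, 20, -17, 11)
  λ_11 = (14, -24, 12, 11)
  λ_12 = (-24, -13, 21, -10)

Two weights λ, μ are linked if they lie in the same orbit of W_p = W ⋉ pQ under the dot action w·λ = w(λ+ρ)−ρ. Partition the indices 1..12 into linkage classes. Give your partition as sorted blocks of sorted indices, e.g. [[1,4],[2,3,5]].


Root system D_4: the 4×4 matrix C matches after relabeling.

Each λ_j+ρ reduced to Ā_23; 4-tuples below use C's row order:

    λ_1 → (2, 3, 2, 9)
    λ_2 → (2, 1, 4, 0)
    λ_3 → (2, 1, 0, 14)
    λ_4 → (0, 9, 1, 12)
    λ_5 → (2, 3, 2, 9)
    λ_6 → (0, 9, 2, 1)
    λ_7 → (2, 6, 0, 5)
    λ_8 → (2, 3, 2, 9)
    λ_9 → (2, 6, 0, 5)
    λ_10 → (2, 1, 4, 0)
    λ_11 → (2, 6, 0, 5)
    λ_12 → (0, 9, 1, 12)

The 12 indices split into 6 linkage classes (same alcove rep ⇔ same W_23-dot-orbit):

[[1, 5, 8], [2, 10], [3], [4, 12], [6], [7, 9, 11]]


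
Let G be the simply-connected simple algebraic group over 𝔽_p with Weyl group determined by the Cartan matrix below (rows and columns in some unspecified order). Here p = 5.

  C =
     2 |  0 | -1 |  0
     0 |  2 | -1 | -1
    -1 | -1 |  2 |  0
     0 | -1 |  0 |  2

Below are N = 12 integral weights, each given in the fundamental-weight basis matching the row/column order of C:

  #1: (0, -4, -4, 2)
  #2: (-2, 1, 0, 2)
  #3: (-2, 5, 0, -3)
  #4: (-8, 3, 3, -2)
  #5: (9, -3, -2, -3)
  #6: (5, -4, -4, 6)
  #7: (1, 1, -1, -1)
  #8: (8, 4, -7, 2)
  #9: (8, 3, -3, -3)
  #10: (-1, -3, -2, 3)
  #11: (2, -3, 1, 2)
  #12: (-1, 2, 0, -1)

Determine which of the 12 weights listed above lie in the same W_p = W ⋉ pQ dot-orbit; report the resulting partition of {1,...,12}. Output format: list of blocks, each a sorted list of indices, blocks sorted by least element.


Dynkin diagram of C (from the 6 off-diagonal −1 entries): A_4.

W_5-reps of the 12 weights in Ā_5 (same 4-coord order as C):

  1: (2, 2, 0, 0)
  2: (0, 2, 0, 2)
  3: (0, 3, 1, 0)
  4: (1, 2, 1, 0)
  5: (0, 2, 0, 2)
  6: (1, 2, 1, 0)
  7: (2, 2, 0, 0)
  8: (1, 2, 1, 0)
  9: (1, 2, 1, 0)
  10: (2, 0, 1, 1)
  11: (2, 2, 0, 0)
  12: (0, 3, 1, 0)

The 12 indices split into 5 linkage classes (same alcove rep ⇔ same W_5-dot-orbit):

[[1, 7, 11], [2, 5], [3, 12], [4, 6, 8, 9], [10]]


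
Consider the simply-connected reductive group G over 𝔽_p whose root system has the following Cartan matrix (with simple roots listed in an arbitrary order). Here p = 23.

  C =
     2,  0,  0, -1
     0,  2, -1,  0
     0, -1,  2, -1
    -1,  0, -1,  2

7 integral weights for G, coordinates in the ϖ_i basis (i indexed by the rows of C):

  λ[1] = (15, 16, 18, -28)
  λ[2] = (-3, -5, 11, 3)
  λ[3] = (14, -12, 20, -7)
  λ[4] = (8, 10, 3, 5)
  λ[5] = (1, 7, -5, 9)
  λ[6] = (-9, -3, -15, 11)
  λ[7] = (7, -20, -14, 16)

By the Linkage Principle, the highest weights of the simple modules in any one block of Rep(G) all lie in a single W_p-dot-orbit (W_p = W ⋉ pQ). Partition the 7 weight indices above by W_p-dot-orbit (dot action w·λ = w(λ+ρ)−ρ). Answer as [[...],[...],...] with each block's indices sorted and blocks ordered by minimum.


A_4 Cartan matrix, 4 simple roots permuted; ρ=(1,1,1,1).

Each λ_j+ρ reduced to Ā_23; 4-tuples below use C's row order:

    λ_1 → (2, 4, 4, 6)
    λ_2 → (2, 4, 8, 2)
    λ_3 → (2, 4, 4, 6)
    λ_4 → (2, 4, 4, 6)
    λ_5 → (2, 4, 4, 6)
    λ_6 → (2, 4, 8, 2)
    λ_7 → (2, 4, 4, 6)

The 7 indices split into 2 linkage classes (same alcove rep ⇔ same W_23-dot-orbit):

[[1, 3, 4, 5, 7], [2, 6]]


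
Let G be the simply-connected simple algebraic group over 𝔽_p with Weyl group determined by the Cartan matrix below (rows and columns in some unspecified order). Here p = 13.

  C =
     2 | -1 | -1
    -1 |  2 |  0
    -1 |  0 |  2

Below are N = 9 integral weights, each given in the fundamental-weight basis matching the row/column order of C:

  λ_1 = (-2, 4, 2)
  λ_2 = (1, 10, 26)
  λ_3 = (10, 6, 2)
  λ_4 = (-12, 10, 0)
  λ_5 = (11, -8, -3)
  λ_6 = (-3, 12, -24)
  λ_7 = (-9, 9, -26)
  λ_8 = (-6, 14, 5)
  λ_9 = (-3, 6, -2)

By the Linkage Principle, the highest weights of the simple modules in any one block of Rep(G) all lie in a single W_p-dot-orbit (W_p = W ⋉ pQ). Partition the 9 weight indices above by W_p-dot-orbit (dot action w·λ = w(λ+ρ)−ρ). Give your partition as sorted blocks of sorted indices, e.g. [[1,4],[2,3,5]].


Type A_3, rank 3, |W|=24; reorder rows/cols to standard.

Alcove-folded reps (p=13, 9 weights, presented ϖ-order):

    λ_1 → (1, 4, 2)
    λ_2 → (1, 0, 10)
    λ_3 → (5, 1, 5)
    λ_4 → (1, 0, 10)
    λ_5 → (3, 7, 2)
    λ_6 → (1, 0, 10)
    λ_7 → (3, 7, 2)
    λ_8 → (3, 7, 2)
    λ_9 → (1, 4, 2)

4 distinct reps among the 9 weights ⇒ 4 W_13-linkage classes:

[[1, 9], [2, 4, 6], [3], [5, 7, 8]]
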